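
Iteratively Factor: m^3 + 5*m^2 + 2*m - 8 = (m - 1)*(m^2 + 6*m + 8) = (m - 1)*(m + 2)*(m + 4)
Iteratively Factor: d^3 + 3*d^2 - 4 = (d - 1)*(d^2 + 4*d + 4) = (d - 1)*(d + 2)*(d + 2)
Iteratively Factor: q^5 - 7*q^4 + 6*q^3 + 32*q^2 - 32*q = (q - 4)*(q^4 - 3*q^3 - 6*q^2 + 8*q) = (q - 4)*(q + 2)*(q^3 - 5*q^2 + 4*q) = (q - 4)^2*(q + 2)*(q^2 - q) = (q - 4)^2*(q - 1)*(q + 2)*(q)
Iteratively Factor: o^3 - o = (o + 1)*(o^2 - o) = o*(o + 1)*(o - 1)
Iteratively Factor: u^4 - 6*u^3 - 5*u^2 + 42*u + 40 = (u - 5)*(u^3 - u^2 - 10*u - 8) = (u - 5)*(u + 2)*(u^2 - 3*u - 4) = (u - 5)*(u + 1)*(u + 2)*(u - 4)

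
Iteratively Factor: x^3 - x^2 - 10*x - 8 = (x + 1)*(x^2 - 2*x - 8) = (x - 4)*(x + 1)*(x + 2)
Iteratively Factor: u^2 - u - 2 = (u + 1)*(u - 2)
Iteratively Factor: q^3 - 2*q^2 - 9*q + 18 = (q - 3)*(q^2 + q - 6) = (q - 3)*(q - 2)*(q + 3)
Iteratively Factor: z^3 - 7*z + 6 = (z - 1)*(z^2 + z - 6) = (z - 2)*(z - 1)*(z + 3)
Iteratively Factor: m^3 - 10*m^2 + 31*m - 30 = (m - 5)*(m^2 - 5*m + 6) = (m - 5)*(m - 2)*(m - 3)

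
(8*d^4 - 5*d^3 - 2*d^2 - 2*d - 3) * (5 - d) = -8*d^5 + 45*d^4 - 23*d^3 - 8*d^2 - 7*d - 15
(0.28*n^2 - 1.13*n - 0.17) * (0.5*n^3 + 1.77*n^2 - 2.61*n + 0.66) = 0.14*n^5 - 0.0693999999999999*n^4 - 2.8159*n^3 + 2.8332*n^2 - 0.3021*n - 0.1122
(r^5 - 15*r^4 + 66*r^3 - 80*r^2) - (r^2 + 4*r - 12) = r^5 - 15*r^4 + 66*r^3 - 81*r^2 - 4*r + 12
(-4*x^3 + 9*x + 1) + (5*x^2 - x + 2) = -4*x^3 + 5*x^2 + 8*x + 3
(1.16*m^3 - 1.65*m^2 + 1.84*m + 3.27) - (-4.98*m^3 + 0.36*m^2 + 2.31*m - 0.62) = 6.14*m^3 - 2.01*m^2 - 0.47*m + 3.89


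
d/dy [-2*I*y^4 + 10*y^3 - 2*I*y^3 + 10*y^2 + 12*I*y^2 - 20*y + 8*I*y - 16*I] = -8*I*y^3 + y^2*(30 - 6*I) + y*(20 + 24*I) - 20 + 8*I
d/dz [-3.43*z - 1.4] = -3.43000000000000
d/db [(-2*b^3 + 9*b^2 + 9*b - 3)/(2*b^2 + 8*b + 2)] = (-2*b^4 - 16*b^3 + 21*b^2 + 24*b + 21)/(2*(b^4 + 8*b^3 + 18*b^2 + 8*b + 1))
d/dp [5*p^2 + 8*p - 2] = 10*p + 8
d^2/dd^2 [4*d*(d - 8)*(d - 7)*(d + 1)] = 48*d^2 - 336*d + 328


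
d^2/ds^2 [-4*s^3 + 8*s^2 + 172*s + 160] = 16 - 24*s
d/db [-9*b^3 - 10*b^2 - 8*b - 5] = -27*b^2 - 20*b - 8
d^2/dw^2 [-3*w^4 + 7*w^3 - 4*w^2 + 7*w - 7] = -36*w^2 + 42*w - 8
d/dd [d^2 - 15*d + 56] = 2*d - 15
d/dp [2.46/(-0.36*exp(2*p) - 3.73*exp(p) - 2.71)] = (1.7712*exp(p) + 9.1758)*exp(p)/(0.36*exp(2*p) + 3.73*exp(p) + 2.71)^2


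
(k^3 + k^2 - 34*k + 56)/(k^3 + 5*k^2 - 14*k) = (k - 4)/k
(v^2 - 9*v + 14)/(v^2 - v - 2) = (v - 7)/(v + 1)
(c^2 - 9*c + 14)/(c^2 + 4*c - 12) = (c - 7)/(c + 6)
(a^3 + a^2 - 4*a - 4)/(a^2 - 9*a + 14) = (a^2 + 3*a + 2)/(a - 7)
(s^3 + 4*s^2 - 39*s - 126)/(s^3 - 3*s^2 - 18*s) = (s + 7)/s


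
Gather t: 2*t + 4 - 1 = 2*t + 3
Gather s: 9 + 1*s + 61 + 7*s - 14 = 8*s + 56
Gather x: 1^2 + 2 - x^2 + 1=4 - x^2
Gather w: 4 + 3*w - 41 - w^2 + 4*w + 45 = -w^2 + 7*w + 8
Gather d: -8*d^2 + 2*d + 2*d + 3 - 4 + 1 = -8*d^2 + 4*d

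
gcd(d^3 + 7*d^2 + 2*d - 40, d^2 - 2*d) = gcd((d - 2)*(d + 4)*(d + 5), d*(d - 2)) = d - 2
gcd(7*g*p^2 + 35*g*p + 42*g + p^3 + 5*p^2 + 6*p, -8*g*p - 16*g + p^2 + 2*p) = p + 2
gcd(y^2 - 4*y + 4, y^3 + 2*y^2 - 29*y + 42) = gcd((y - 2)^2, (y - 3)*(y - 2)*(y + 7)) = y - 2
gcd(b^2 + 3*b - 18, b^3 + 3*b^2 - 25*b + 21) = b - 3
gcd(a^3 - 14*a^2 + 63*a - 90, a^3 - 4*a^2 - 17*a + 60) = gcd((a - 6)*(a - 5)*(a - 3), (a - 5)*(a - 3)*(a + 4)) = a^2 - 8*a + 15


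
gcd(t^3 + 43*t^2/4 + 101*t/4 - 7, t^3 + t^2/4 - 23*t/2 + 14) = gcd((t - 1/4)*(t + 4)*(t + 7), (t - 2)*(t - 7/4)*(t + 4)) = t + 4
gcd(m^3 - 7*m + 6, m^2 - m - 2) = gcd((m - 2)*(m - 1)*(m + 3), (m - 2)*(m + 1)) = m - 2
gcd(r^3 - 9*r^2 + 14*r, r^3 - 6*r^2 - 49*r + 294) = r - 7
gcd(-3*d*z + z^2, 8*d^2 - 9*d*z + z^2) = 1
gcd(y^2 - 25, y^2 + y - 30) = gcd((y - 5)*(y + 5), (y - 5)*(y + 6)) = y - 5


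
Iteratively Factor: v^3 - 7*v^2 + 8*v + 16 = (v - 4)*(v^2 - 3*v - 4) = (v - 4)^2*(v + 1)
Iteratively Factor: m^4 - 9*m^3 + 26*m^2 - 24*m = (m)*(m^3 - 9*m^2 + 26*m - 24) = m*(m - 2)*(m^2 - 7*m + 12) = m*(m - 3)*(m - 2)*(m - 4)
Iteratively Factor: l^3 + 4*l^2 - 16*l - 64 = (l + 4)*(l^2 - 16) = (l - 4)*(l + 4)*(l + 4)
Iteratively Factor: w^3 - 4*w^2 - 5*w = (w)*(w^2 - 4*w - 5) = w*(w - 5)*(w + 1)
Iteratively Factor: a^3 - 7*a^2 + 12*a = (a - 3)*(a^2 - 4*a) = (a - 4)*(a - 3)*(a)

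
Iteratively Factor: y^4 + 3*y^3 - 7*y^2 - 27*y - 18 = (y - 3)*(y^3 + 6*y^2 + 11*y + 6) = (y - 3)*(y + 2)*(y^2 + 4*y + 3) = (y - 3)*(y + 1)*(y + 2)*(y + 3)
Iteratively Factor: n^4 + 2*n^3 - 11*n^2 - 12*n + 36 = (n + 3)*(n^3 - n^2 - 8*n + 12) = (n - 2)*(n + 3)*(n^2 + n - 6) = (n - 2)^2*(n + 3)*(n + 3)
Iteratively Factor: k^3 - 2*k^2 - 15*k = (k - 5)*(k^2 + 3*k) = (k - 5)*(k + 3)*(k)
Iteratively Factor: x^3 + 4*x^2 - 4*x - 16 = (x - 2)*(x^2 + 6*x + 8) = (x - 2)*(x + 4)*(x + 2)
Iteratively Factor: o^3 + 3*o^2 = (o)*(o^2 + 3*o) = o*(o + 3)*(o)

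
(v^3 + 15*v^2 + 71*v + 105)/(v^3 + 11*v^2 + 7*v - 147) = (v^2 + 8*v + 15)/(v^2 + 4*v - 21)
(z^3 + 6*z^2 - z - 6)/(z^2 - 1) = z + 6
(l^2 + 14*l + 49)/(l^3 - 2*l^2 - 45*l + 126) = (l + 7)/(l^2 - 9*l + 18)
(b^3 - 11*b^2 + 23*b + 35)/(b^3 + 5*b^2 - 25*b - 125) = (b^2 - 6*b - 7)/(b^2 + 10*b + 25)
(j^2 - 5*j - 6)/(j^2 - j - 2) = (j - 6)/(j - 2)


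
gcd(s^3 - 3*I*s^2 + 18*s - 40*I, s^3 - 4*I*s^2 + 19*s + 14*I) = 1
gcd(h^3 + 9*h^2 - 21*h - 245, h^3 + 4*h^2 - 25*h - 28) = h + 7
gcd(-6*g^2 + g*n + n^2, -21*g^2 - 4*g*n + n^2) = 3*g + n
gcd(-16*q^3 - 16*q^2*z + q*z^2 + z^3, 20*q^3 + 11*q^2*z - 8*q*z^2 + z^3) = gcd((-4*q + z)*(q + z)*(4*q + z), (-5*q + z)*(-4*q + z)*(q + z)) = -4*q^2 - 3*q*z + z^2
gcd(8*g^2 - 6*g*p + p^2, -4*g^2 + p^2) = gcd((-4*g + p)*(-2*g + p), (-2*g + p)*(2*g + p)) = -2*g + p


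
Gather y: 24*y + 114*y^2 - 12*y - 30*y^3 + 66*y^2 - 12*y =-30*y^3 + 180*y^2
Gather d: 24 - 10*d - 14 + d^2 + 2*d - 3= d^2 - 8*d + 7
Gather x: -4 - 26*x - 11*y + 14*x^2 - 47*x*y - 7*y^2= 14*x^2 + x*(-47*y - 26) - 7*y^2 - 11*y - 4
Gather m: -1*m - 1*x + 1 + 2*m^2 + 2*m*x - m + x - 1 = 2*m^2 + m*(2*x - 2)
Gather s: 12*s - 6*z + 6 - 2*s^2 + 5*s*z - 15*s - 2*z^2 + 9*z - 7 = -2*s^2 + s*(5*z - 3) - 2*z^2 + 3*z - 1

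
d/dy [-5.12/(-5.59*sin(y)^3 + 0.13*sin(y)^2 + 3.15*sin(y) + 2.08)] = (-85.8624*sin(y)^2 + 1.3312*sin(y) + 16.128)*cos(y)/(-5.59*sin(y)^3 + 0.13*sin(y)^2 + 3.15*sin(y) + 2.08)^2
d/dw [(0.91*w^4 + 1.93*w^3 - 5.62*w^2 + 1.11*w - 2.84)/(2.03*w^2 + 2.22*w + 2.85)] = (3.6946*w^5 + 9.9785*w^4 + 18.9432*w^3 + 1.7718*w^2 - 20.5036*w + 9.4683)/(4.1209*w^4 + 9.0132*w^3 + 16.4994*w^2 + 12.654*w + 8.1225)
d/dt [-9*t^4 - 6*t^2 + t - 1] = -36*t^3 - 12*t + 1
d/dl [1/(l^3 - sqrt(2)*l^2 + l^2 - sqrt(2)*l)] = (-3*l^2 - 2*l + 2*sqrt(2)*l + sqrt(2))/(l^2*(l^2 - sqrt(2)*l + l - sqrt(2))^2)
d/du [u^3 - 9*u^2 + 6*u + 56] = 3*u^2 - 18*u + 6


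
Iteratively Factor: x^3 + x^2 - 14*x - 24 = (x + 2)*(x^2 - x - 12) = (x - 4)*(x + 2)*(x + 3)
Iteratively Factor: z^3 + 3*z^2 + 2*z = (z)*(z^2 + 3*z + 2) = z*(z + 1)*(z + 2)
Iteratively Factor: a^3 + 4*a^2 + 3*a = (a + 3)*(a^2 + a) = a*(a + 3)*(a + 1)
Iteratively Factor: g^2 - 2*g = (g - 2)*(g)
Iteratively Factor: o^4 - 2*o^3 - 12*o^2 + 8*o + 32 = (o + 2)*(o^3 - 4*o^2 - 4*o + 16) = (o + 2)^2*(o^2 - 6*o + 8) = (o - 4)*(o + 2)^2*(o - 2)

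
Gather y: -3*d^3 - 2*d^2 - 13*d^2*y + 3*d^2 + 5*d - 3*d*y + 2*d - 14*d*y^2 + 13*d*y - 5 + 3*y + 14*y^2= -3*d^3 + d^2 + 7*d + y^2*(14 - 14*d) + y*(-13*d^2 + 10*d + 3) - 5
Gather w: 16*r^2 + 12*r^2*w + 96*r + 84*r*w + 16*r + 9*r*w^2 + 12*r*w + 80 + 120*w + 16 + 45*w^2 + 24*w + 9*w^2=16*r^2 + 112*r + w^2*(9*r + 54) + w*(12*r^2 + 96*r + 144) + 96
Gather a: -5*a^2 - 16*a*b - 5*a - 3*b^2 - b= -5*a^2 + a*(-16*b - 5) - 3*b^2 - b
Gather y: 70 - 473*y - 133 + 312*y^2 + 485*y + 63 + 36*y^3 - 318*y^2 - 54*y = 36*y^3 - 6*y^2 - 42*y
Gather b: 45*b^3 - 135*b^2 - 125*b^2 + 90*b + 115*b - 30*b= 45*b^3 - 260*b^2 + 175*b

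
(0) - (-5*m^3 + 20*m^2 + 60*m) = 5*m^3 - 20*m^2 - 60*m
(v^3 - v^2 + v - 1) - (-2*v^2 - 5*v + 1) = v^3 + v^2 + 6*v - 2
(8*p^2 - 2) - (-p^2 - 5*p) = 9*p^2 + 5*p - 2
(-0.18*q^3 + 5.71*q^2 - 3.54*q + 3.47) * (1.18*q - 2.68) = -0.2124*q^4 + 7.2202*q^3 - 19.48*q^2 + 13.5818*q - 9.2996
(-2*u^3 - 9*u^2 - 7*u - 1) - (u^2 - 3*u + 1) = -2*u^3 - 10*u^2 - 4*u - 2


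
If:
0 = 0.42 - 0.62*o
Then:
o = 0.68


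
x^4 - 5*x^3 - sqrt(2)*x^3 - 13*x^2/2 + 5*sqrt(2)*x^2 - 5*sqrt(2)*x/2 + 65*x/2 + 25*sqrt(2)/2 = (x - 5)*(x - 5*sqrt(2)/2)*(x + sqrt(2)/2)*(x + sqrt(2))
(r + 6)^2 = r^2 + 12*r + 36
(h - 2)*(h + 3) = h^2 + h - 6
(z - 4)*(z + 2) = z^2 - 2*z - 8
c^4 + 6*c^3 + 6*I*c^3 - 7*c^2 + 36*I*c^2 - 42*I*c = c*(c - 1)*(c + 7)*(c + 6*I)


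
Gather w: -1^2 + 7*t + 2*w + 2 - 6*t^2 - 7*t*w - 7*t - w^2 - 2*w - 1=-6*t^2 - 7*t*w - w^2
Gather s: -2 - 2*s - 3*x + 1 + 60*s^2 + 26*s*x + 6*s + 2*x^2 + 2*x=60*s^2 + s*(26*x + 4) + 2*x^2 - x - 1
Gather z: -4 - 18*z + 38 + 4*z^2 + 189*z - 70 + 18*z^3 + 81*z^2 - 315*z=18*z^3 + 85*z^2 - 144*z - 36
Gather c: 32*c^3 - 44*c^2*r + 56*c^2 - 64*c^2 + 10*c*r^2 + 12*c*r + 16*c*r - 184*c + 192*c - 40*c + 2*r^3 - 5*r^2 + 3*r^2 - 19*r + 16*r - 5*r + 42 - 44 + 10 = 32*c^3 + c^2*(-44*r - 8) + c*(10*r^2 + 28*r - 32) + 2*r^3 - 2*r^2 - 8*r + 8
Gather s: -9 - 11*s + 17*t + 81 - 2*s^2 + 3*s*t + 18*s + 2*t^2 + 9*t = -2*s^2 + s*(3*t + 7) + 2*t^2 + 26*t + 72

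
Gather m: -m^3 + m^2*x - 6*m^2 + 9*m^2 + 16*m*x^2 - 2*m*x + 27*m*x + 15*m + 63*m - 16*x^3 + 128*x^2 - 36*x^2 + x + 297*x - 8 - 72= -m^3 + m^2*(x + 3) + m*(16*x^2 + 25*x + 78) - 16*x^3 + 92*x^2 + 298*x - 80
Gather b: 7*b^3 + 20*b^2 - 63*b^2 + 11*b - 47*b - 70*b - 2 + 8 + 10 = 7*b^3 - 43*b^2 - 106*b + 16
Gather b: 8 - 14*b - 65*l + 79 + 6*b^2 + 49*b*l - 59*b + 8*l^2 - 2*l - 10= 6*b^2 + b*(49*l - 73) + 8*l^2 - 67*l + 77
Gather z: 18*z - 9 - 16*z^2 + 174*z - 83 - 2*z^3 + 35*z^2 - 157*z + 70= -2*z^3 + 19*z^2 + 35*z - 22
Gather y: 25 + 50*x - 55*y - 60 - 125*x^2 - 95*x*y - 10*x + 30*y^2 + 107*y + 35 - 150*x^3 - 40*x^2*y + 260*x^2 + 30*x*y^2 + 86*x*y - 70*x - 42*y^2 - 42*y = -150*x^3 + 135*x^2 - 30*x + y^2*(30*x - 12) + y*(-40*x^2 - 9*x + 10)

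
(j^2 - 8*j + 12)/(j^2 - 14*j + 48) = (j - 2)/(j - 8)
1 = 1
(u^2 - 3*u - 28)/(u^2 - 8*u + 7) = (u + 4)/(u - 1)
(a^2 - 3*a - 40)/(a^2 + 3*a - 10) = (a - 8)/(a - 2)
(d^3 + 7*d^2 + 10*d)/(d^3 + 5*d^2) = (d + 2)/d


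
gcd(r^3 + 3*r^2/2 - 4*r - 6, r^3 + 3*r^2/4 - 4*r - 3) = r^2 - 4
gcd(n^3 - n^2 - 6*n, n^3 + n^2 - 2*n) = n^2 + 2*n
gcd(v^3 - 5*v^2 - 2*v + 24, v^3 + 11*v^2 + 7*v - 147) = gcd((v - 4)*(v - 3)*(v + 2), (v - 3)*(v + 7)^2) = v - 3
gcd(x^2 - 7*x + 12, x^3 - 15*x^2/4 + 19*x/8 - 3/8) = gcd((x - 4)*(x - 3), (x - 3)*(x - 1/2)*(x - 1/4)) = x - 3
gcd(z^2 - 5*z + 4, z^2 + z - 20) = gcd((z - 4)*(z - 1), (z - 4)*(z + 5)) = z - 4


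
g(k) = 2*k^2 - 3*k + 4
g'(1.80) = 4.20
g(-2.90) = 29.52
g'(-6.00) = -27.00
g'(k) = 4*k - 3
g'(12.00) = 45.00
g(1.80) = 5.08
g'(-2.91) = -14.64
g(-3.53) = 39.51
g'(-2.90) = -14.60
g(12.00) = 256.00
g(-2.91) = 29.67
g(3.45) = 17.46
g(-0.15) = 4.50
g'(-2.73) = -13.92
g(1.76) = 4.92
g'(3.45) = 10.80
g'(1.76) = 4.04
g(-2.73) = 27.10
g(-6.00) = 94.00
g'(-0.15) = -3.60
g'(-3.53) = -17.12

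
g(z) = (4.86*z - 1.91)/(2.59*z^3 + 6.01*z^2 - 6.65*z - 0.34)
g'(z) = (4.86*z - 1.91)*(-7.77*z^2 - 12.02*z + 6.65)/(2.59*z^3 + 6.01*z^2 - 6.65*z - 0.34)^2 + 4.86/(2.59*z^3 + 6.01*z^2 - 6.65*z - 0.34)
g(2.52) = 0.17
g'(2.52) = -0.12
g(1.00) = 1.83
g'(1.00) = -11.94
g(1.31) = 0.63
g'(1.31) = -1.31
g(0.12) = 1.27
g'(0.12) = -10.81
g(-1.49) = -0.64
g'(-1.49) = 0.01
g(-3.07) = -9.46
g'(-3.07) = 160.58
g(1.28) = 0.67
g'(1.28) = -1.48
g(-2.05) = -0.73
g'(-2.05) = 0.36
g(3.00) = 0.12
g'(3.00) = -0.07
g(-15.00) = 0.01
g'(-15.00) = 0.00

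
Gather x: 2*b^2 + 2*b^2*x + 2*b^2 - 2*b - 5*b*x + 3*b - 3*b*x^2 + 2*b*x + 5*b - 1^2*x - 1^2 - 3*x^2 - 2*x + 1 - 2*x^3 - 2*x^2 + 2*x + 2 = 4*b^2 + 6*b - 2*x^3 + x^2*(-3*b - 5) + x*(2*b^2 - 3*b - 1) + 2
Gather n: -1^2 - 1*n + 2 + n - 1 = 0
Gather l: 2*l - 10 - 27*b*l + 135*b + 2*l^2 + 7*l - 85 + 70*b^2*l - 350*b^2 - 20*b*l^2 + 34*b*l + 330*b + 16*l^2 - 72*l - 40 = -350*b^2 + 465*b + l^2*(18 - 20*b) + l*(70*b^2 + 7*b - 63) - 135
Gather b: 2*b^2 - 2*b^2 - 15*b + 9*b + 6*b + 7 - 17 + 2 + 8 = 0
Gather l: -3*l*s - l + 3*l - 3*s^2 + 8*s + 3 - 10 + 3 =l*(2 - 3*s) - 3*s^2 + 8*s - 4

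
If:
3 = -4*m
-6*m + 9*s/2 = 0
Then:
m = -3/4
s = -1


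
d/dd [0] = 0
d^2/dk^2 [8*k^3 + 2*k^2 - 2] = 48*k + 4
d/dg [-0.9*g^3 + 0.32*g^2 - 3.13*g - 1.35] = -2.7*g^2 + 0.64*g - 3.13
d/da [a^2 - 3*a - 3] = 2*a - 3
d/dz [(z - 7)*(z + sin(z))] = z + (z - 7)*(cos(z) + 1) + sin(z)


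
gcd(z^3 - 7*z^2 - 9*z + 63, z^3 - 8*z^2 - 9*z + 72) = z^2 - 9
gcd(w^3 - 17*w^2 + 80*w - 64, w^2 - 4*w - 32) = w - 8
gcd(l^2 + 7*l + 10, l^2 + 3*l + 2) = l + 2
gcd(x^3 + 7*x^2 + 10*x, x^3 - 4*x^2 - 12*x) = x^2 + 2*x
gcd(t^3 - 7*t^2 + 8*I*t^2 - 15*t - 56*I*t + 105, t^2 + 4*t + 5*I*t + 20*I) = t + 5*I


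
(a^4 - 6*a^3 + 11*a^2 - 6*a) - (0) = a^4 - 6*a^3 + 11*a^2 - 6*a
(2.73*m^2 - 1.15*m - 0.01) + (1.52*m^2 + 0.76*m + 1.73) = 4.25*m^2 - 0.39*m + 1.72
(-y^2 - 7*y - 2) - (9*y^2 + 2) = -10*y^2 - 7*y - 4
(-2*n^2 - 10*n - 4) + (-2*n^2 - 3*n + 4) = -4*n^2 - 13*n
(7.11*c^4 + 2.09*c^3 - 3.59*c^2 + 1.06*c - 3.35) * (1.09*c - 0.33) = 7.7499*c^5 - 0.0682000000000005*c^4 - 4.6028*c^3 + 2.3401*c^2 - 4.0013*c + 1.1055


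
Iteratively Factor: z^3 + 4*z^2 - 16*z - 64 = (z + 4)*(z^2 - 16) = (z - 4)*(z + 4)*(z + 4)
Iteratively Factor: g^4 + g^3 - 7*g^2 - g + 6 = (g + 3)*(g^3 - 2*g^2 - g + 2) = (g + 1)*(g + 3)*(g^2 - 3*g + 2) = (g - 1)*(g + 1)*(g + 3)*(g - 2)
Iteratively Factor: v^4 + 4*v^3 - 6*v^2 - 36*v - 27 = (v + 3)*(v^3 + v^2 - 9*v - 9) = (v + 1)*(v + 3)*(v^2 - 9) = (v + 1)*(v + 3)^2*(v - 3)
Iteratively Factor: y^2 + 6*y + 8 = (y + 2)*(y + 4)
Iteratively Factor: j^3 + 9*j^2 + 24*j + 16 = (j + 1)*(j^2 + 8*j + 16) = (j + 1)*(j + 4)*(j + 4)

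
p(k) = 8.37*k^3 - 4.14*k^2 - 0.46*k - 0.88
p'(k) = 25.11*k^2 - 8.28*k - 0.46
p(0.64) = -0.68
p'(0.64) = 4.53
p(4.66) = 754.07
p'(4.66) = 506.23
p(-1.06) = -15.01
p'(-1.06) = 36.53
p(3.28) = 248.43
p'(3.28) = 242.53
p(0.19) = -1.06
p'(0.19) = -1.13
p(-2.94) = -248.01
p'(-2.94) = 240.92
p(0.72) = -0.23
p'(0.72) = 6.60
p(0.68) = -0.48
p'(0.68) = 5.52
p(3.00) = 186.47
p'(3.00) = 200.69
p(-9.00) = -6433.81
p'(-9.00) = 2107.97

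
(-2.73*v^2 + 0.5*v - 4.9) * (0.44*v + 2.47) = -1.2012*v^3 - 6.5231*v^2 - 0.921*v - 12.103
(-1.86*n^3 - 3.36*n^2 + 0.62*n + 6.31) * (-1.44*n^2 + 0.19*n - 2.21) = 2.6784*n^5 + 4.485*n^4 + 2.5794*n^3 - 1.543*n^2 - 0.1713*n - 13.9451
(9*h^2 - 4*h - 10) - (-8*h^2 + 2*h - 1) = 17*h^2 - 6*h - 9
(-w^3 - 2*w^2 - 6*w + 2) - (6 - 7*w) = -w^3 - 2*w^2 + w - 4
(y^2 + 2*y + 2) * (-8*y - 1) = -8*y^3 - 17*y^2 - 18*y - 2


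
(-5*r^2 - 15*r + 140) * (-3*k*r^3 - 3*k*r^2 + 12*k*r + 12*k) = 15*k*r^5 + 60*k*r^4 - 435*k*r^3 - 660*k*r^2 + 1500*k*r + 1680*k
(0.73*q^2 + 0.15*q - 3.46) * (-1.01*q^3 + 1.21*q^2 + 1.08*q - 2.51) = -0.7373*q^5 + 0.7318*q^4 + 4.4645*q^3 - 5.8569*q^2 - 4.1133*q + 8.6846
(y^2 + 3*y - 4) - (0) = y^2 + 3*y - 4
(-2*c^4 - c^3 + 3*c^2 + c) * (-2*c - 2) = 4*c^5 + 6*c^4 - 4*c^3 - 8*c^2 - 2*c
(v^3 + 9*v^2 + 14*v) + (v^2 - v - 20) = v^3 + 10*v^2 + 13*v - 20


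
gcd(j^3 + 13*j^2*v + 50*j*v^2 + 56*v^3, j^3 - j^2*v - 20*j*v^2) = j + 4*v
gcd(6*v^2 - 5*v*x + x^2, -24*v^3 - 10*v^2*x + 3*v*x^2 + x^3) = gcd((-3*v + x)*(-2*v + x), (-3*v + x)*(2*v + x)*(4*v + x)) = -3*v + x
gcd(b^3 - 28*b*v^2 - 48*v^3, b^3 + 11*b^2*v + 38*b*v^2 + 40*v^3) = b^2 + 6*b*v + 8*v^2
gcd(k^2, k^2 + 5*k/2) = k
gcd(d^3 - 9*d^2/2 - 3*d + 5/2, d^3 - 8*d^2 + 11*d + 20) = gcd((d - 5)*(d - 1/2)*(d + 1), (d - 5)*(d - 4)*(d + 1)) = d^2 - 4*d - 5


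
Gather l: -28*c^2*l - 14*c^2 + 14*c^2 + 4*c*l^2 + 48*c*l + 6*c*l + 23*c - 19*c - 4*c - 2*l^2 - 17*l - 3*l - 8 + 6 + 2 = l^2*(4*c - 2) + l*(-28*c^2 + 54*c - 20)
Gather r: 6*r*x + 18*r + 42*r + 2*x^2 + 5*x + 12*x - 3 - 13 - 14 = r*(6*x + 60) + 2*x^2 + 17*x - 30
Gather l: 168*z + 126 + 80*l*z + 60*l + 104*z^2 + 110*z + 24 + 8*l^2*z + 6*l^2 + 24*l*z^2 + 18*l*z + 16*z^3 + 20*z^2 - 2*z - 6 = l^2*(8*z + 6) + l*(24*z^2 + 98*z + 60) + 16*z^3 + 124*z^2 + 276*z + 144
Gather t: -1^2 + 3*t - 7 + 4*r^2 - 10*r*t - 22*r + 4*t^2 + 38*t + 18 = 4*r^2 - 22*r + 4*t^2 + t*(41 - 10*r) + 10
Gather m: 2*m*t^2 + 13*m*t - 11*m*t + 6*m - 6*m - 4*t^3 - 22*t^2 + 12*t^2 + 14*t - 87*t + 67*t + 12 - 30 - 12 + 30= m*(2*t^2 + 2*t) - 4*t^3 - 10*t^2 - 6*t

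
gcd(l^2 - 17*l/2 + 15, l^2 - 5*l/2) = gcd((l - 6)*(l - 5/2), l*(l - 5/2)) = l - 5/2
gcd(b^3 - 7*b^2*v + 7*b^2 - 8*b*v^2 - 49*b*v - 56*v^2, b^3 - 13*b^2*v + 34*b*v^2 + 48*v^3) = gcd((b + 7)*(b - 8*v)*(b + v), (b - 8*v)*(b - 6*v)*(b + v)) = -b^2 + 7*b*v + 8*v^2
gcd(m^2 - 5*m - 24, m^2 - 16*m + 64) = m - 8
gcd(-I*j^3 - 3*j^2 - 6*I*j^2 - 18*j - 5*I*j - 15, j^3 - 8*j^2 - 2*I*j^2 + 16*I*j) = 1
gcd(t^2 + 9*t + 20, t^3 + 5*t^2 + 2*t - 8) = t + 4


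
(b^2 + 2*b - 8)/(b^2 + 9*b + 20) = (b - 2)/(b + 5)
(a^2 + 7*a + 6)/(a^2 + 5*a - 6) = (a + 1)/(a - 1)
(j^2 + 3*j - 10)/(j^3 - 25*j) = (j - 2)/(j*(j - 5))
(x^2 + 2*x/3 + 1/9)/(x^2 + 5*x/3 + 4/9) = (3*x + 1)/(3*x + 4)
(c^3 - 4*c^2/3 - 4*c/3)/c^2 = c - 4/3 - 4/(3*c)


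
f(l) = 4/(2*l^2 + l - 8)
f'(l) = 4*(-4*l - 1)/(2*l^2 + l - 8)^2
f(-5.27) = 0.09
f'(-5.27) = 0.04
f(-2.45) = 2.57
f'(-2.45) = 14.56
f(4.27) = 0.12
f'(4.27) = -0.07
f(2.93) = 0.33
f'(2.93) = -0.35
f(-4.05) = 0.19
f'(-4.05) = 0.14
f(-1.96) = -1.76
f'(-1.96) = 5.28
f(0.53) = -0.58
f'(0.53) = -0.26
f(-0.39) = -0.49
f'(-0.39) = 0.03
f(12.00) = 0.01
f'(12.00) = 0.00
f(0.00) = -0.50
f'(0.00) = -0.06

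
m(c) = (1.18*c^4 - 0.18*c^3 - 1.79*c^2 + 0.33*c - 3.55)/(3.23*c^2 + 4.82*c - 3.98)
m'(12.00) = 8.18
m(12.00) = 46.05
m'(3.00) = 1.72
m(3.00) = 1.82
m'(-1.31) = 0.86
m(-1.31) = 0.67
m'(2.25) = 1.28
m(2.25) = 0.70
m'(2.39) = 1.35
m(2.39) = 0.89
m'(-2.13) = 636.36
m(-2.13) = 33.50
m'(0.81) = 9.53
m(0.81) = -1.98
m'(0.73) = 23.43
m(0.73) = -3.17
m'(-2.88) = -0.50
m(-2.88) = 7.41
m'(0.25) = 3.68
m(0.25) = 1.39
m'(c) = (-6.46*c - 4.82)*(1.18*c^4 - 0.18*c^3 - 1.79*c^2 + 0.33*c - 3.55)/(3.23*c^2 + 4.82*c - 3.98)^2 + (4.72*c^3 - 0.54*c^2 - 3.58*c + 0.33)/(3.23*c^2 + 4.82*c - 3.98)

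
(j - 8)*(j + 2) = j^2 - 6*j - 16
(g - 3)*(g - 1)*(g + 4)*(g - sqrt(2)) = g^4 - sqrt(2)*g^3 - 13*g^2 + 12*g + 13*sqrt(2)*g - 12*sqrt(2)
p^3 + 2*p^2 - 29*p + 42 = (p - 3)*(p - 2)*(p + 7)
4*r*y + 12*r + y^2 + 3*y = (4*r + y)*(y + 3)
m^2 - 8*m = m*(m - 8)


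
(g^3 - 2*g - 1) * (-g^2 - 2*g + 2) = -g^5 - 2*g^4 + 4*g^3 + 5*g^2 - 2*g - 2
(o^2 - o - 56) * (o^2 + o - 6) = o^4 - 63*o^2 - 50*o + 336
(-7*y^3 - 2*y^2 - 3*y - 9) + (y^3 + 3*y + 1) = -6*y^3 - 2*y^2 - 8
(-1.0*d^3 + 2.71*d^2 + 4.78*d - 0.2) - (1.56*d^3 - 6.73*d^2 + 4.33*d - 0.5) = -2.56*d^3 + 9.44*d^2 + 0.45*d + 0.3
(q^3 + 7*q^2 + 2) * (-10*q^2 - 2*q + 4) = -10*q^5 - 72*q^4 - 10*q^3 + 8*q^2 - 4*q + 8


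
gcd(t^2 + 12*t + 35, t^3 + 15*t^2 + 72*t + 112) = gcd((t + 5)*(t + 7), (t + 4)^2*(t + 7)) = t + 7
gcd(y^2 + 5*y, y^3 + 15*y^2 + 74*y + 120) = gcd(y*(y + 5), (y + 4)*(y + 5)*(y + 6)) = y + 5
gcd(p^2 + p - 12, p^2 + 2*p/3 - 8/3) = 1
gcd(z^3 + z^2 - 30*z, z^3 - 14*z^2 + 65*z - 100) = z - 5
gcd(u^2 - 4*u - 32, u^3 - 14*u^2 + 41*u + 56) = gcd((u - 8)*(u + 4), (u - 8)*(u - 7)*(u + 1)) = u - 8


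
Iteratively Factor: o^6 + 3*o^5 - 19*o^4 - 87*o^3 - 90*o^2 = (o)*(o^5 + 3*o^4 - 19*o^3 - 87*o^2 - 90*o) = o*(o + 3)*(o^4 - 19*o^2 - 30*o) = o^2*(o + 3)*(o^3 - 19*o - 30) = o^2*(o + 2)*(o + 3)*(o^2 - 2*o - 15) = o^2*(o - 5)*(o + 2)*(o + 3)*(o + 3)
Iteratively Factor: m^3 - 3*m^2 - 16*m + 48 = (m - 3)*(m^2 - 16) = (m - 4)*(m - 3)*(m + 4)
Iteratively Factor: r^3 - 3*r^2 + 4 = (r - 2)*(r^2 - r - 2) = (r - 2)*(r + 1)*(r - 2)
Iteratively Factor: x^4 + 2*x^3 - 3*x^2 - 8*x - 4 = (x + 2)*(x^3 - 3*x - 2) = (x - 2)*(x + 2)*(x^2 + 2*x + 1) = (x - 2)*(x + 1)*(x + 2)*(x + 1)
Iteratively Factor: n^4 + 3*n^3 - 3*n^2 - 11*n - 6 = (n + 1)*(n^3 + 2*n^2 - 5*n - 6) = (n + 1)*(n + 3)*(n^2 - n - 2) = (n + 1)^2*(n + 3)*(n - 2)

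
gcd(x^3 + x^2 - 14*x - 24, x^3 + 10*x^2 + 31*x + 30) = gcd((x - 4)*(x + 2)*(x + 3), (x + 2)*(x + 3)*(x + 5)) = x^2 + 5*x + 6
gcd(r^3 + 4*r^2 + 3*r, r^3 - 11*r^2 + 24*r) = r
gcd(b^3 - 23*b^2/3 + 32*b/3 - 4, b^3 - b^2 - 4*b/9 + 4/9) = b^2 - 5*b/3 + 2/3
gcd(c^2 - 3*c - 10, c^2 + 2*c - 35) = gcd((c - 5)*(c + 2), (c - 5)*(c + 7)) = c - 5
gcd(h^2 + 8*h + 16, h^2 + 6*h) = 1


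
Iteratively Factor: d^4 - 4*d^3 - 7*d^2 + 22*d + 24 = (d - 4)*(d^3 - 7*d - 6) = (d - 4)*(d + 2)*(d^2 - 2*d - 3) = (d - 4)*(d + 1)*(d + 2)*(d - 3)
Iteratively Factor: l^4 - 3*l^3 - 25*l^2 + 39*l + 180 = (l + 3)*(l^3 - 6*l^2 - 7*l + 60) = (l - 5)*(l + 3)*(l^2 - l - 12) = (l - 5)*(l + 3)^2*(l - 4)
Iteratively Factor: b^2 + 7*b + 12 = (b + 3)*(b + 4)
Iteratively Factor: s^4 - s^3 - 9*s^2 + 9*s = (s + 3)*(s^3 - 4*s^2 + 3*s) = (s - 1)*(s + 3)*(s^2 - 3*s) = (s - 3)*(s - 1)*(s + 3)*(s)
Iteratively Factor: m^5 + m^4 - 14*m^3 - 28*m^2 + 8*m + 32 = (m + 2)*(m^4 - m^3 - 12*m^2 - 4*m + 16) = (m - 1)*(m + 2)*(m^3 - 12*m - 16) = (m - 4)*(m - 1)*(m + 2)*(m^2 + 4*m + 4) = (m - 4)*(m - 1)*(m + 2)^2*(m + 2)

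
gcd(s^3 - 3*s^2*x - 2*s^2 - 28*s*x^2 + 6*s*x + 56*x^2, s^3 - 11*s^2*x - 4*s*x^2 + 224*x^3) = -s^2 + 3*s*x + 28*x^2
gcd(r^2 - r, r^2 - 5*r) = r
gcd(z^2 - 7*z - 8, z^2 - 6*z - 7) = z + 1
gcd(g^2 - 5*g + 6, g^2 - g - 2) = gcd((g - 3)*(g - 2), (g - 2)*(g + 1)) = g - 2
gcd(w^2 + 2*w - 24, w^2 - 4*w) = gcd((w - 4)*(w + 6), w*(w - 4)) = w - 4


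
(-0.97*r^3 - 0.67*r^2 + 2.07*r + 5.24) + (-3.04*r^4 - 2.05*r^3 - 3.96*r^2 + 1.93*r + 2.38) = -3.04*r^4 - 3.02*r^3 - 4.63*r^2 + 4.0*r + 7.62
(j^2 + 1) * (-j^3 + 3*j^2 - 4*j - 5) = -j^5 + 3*j^4 - 5*j^3 - 2*j^2 - 4*j - 5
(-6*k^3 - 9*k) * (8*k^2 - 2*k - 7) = -48*k^5 + 12*k^4 - 30*k^3 + 18*k^2 + 63*k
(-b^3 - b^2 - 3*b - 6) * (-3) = 3*b^3 + 3*b^2 + 9*b + 18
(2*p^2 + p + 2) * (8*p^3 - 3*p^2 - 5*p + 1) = 16*p^5 + 2*p^4 + 3*p^3 - 9*p^2 - 9*p + 2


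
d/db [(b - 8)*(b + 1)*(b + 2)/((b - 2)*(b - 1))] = (b^4 - 6*b^3 + 43*b^2 + 12*b - 92)/(b^4 - 6*b^3 + 13*b^2 - 12*b + 4)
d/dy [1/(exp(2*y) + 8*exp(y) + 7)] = 2*(-exp(y) - 4)*exp(y)/(exp(2*y) + 8*exp(y) + 7)^2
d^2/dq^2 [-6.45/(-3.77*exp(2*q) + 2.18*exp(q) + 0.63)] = ((14.061 - 97.266*exp(q))*(-3.77*exp(2*q) + 2.18*exp(q) + 0.63) - 6.45*(7.54*exp(q) - 2.18)*(15.08*exp(q) - 4.36)*exp(q))*exp(q)/(-3.77*exp(2*q) + 2.18*exp(q) + 0.63)^3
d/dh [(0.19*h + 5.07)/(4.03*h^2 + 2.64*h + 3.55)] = (0.7657*h^2 + 0.5016*h - (0.19*h + 5.07)*(8.06*h + 2.64) + 0.6745)/(4.03*h^2 + 2.64*h + 3.55)^2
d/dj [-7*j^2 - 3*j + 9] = -14*j - 3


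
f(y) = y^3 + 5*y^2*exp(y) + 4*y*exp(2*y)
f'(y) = 5*y^2*exp(y) + 3*y^2 + 8*y*exp(2*y) + 10*y*exp(y) + 4*exp(2*y)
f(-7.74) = -463.55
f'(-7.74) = 179.82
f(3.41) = 14293.32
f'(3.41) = 31478.58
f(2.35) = 1336.01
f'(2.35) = 3059.31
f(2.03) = 636.00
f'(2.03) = 1497.21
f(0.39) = 4.59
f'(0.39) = 22.87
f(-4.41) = -84.59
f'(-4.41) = 58.99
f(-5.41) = -157.69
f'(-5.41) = 88.22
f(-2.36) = -10.60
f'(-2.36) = 16.98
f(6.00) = 3978948.18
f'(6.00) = 8560180.06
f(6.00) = 3978948.18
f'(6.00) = 8560180.06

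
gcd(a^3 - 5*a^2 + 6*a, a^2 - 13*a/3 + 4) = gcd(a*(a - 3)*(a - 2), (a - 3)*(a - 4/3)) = a - 3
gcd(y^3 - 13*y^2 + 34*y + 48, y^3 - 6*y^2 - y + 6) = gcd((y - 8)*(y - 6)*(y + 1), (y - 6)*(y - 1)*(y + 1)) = y^2 - 5*y - 6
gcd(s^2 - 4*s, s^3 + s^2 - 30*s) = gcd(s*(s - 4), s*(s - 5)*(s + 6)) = s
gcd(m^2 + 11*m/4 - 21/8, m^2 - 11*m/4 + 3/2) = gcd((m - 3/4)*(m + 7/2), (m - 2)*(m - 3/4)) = m - 3/4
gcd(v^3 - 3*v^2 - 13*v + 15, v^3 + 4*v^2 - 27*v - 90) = v^2 - 2*v - 15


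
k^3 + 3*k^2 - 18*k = k*(k - 3)*(k + 6)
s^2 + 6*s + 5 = (s + 1)*(s + 5)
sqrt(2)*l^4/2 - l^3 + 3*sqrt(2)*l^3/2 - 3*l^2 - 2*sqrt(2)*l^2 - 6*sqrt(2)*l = l*(l + 3)*(l - 2*sqrt(2))*(sqrt(2)*l/2 + 1)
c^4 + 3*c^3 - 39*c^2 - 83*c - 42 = (c - 6)*(c + 1)^2*(c + 7)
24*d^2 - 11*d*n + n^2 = (-8*d + n)*(-3*d + n)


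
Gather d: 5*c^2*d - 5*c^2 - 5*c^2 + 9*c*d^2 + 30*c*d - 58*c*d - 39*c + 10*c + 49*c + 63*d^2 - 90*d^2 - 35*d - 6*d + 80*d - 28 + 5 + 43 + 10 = -10*c^2 + 20*c + d^2*(9*c - 27) + d*(5*c^2 - 28*c + 39) + 30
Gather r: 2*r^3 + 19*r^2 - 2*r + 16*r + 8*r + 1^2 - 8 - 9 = 2*r^3 + 19*r^2 + 22*r - 16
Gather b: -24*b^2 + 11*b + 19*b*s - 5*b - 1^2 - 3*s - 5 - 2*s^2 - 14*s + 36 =-24*b^2 + b*(19*s + 6) - 2*s^2 - 17*s + 30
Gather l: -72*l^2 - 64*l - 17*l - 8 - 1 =-72*l^2 - 81*l - 9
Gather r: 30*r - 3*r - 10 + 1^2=27*r - 9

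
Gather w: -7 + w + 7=w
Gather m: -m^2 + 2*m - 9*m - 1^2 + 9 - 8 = -m^2 - 7*m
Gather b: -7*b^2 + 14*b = -7*b^2 + 14*b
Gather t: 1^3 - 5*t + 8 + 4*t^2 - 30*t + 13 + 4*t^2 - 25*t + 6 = 8*t^2 - 60*t + 28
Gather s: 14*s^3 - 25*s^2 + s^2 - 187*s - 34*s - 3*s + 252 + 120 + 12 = 14*s^3 - 24*s^2 - 224*s + 384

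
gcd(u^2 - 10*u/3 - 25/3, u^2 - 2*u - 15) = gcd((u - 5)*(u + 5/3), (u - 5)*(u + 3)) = u - 5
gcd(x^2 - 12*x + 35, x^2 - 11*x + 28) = x - 7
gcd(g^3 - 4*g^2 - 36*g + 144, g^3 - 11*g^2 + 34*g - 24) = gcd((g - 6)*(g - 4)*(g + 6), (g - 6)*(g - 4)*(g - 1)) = g^2 - 10*g + 24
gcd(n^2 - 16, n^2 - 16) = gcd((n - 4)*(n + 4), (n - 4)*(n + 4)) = n^2 - 16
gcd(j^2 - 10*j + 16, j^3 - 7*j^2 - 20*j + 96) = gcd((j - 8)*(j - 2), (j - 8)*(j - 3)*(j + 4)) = j - 8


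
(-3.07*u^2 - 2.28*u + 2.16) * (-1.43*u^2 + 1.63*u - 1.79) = 4.3901*u^4 - 1.7437*u^3 - 1.3099*u^2 + 7.602*u - 3.8664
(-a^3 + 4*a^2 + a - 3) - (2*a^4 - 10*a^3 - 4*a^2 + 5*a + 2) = -2*a^4 + 9*a^3 + 8*a^2 - 4*a - 5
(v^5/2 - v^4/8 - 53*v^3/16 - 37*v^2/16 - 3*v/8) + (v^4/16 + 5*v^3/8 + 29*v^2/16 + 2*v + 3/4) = v^5/2 - v^4/16 - 43*v^3/16 - v^2/2 + 13*v/8 + 3/4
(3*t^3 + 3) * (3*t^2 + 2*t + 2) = 9*t^5 + 6*t^4 + 6*t^3 + 9*t^2 + 6*t + 6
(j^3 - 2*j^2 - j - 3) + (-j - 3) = j^3 - 2*j^2 - 2*j - 6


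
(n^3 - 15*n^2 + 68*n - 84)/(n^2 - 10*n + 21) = (n^2 - 8*n + 12)/(n - 3)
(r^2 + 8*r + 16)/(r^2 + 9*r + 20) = (r + 4)/(r + 5)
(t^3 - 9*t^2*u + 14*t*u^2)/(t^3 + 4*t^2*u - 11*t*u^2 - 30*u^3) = t*(t^2 - 9*t*u + 14*u^2)/(t^3 + 4*t^2*u - 11*t*u^2 - 30*u^3)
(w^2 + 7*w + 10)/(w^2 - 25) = (w + 2)/(w - 5)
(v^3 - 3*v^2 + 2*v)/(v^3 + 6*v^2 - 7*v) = (v - 2)/(v + 7)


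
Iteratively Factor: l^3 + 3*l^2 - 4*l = (l)*(l^2 + 3*l - 4) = l*(l - 1)*(l + 4)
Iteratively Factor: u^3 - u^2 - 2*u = (u - 2)*(u^2 + u) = u*(u - 2)*(u + 1)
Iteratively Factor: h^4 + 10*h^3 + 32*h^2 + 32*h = (h + 2)*(h^3 + 8*h^2 + 16*h) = (h + 2)*(h + 4)*(h^2 + 4*h) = h*(h + 2)*(h + 4)*(h + 4)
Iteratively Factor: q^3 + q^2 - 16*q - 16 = (q + 4)*(q^2 - 3*q - 4) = (q - 4)*(q + 4)*(q + 1)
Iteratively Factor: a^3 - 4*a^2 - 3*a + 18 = (a + 2)*(a^2 - 6*a + 9) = (a - 3)*(a + 2)*(a - 3)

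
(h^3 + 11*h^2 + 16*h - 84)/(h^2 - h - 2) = (h^2 + 13*h + 42)/(h + 1)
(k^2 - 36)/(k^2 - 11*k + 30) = (k + 6)/(k - 5)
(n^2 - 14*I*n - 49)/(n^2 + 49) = (n - 7*I)/(n + 7*I)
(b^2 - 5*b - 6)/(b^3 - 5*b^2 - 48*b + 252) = (b + 1)/(b^2 + b - 42)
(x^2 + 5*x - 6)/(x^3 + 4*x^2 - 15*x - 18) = (x - 1)/(x^2 - 2*x - 3)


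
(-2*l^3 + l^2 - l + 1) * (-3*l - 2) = 6*l^4 + l^3 + l^2 - l - 2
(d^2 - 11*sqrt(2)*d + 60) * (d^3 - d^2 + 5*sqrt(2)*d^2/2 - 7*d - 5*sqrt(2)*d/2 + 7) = d^5 - 17*sqrt(2)*d^4/2 - d^4 - 2*d^3 + 17*sqrt(2)*d^3/2 + 2*d^2 + 227*sqrt(2)*d^2 - 420*d - 227*sqrt(2)*d + 420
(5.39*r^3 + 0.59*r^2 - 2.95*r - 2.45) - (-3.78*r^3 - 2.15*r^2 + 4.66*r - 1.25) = 9.17*r^3 + 2.74*r^2 - 7.61*r - 1.2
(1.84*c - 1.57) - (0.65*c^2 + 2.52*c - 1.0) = -0.65*c^2 - 0.68*c - 0.57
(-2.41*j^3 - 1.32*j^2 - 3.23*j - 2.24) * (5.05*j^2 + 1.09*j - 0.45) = -12.1705*j^5 - 9.2929*j^4 - 16.6658*j^3 - 14.2387*j^2 - 0.9881*j + 1.008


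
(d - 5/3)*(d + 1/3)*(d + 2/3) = d^3 - 2*d^2/3 - 13*d/9 - 10/27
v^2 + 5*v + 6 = (v + 2)*(v + 3)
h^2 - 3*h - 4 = (h - 4)*(h + 1)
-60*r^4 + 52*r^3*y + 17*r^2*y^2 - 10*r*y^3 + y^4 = (-6*r + y)*(-5*r + y)*(-r + y)*(2*r + y)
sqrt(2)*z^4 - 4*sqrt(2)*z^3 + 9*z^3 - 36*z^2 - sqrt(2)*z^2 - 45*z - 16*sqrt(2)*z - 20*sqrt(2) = (z - 5)*(z + 1)*(z + 4*sqrt(2))*(sqrt(2)*z + 1)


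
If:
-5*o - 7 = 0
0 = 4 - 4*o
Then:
No Solution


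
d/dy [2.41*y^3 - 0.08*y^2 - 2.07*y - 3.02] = 7.23*y^2 - 0.16*y - 2.07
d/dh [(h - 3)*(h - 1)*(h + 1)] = 3*h^2 - 6*h - 1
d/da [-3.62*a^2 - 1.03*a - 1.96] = -7.24*a - 1.03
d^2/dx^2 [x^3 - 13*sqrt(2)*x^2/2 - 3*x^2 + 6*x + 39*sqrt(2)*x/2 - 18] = 6*x - 13*sqrt(2) - 6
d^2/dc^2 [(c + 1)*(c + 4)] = 2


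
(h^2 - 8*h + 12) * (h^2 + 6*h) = h^4 - 2*h^3 - 36*h^2 + 72*h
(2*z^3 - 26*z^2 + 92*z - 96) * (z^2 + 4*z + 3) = 2*z^5 - 18*z^4 - 6*z^3 + 194*z^2 - 108*z - 288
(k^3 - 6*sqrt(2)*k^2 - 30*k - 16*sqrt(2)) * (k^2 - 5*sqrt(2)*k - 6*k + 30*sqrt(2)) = k^5 - 11*sqrt(2)*k^4 - 6*k^4 + 30*k^3 + 66*sqrt(2)*k^3 - 180*k^2 + 134*sqrt(2)*k^2 - 804*sqrt(2)*k + 160*k - 960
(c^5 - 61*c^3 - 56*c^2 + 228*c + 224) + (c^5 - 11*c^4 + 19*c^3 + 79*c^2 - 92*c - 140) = 2*c^5 - 11*c^4 - 42*c^3 + 23*c^2 + 136*c + 84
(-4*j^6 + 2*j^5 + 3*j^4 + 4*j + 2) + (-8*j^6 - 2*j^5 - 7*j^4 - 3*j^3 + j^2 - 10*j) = -12*j^6 - 4*j^4 - 3*j^3 + j^2 - 6*j + 2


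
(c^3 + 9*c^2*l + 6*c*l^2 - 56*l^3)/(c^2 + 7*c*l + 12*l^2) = (c^2 + 5*c*l - 14*l^2)/(c + 3*l)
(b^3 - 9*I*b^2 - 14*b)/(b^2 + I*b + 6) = b*(b - 7*I)/(b + 3*I)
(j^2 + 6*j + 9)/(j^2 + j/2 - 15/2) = 2*(j + 3)/(2*j - 5)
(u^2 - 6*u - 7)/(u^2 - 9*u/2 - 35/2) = 2*(u + 1)/(2*u + 5)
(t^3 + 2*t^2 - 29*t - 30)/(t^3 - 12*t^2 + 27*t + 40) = (t + 6)/(t - 8)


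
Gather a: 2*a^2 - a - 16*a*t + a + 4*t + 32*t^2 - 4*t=2*a^2 - 16*a*t + 32*t^2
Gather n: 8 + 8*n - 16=8*n - 8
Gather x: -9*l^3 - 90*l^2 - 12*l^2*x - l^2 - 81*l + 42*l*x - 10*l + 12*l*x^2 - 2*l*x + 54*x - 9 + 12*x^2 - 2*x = -9*l^3 - 91*l^2 - 91*l + x^2*(12*l + 12) + x*(-12*l^2 + 40*l + 52) - 9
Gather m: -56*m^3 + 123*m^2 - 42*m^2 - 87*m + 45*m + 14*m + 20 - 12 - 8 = -56*m^3 + 81*m^2 - 28*m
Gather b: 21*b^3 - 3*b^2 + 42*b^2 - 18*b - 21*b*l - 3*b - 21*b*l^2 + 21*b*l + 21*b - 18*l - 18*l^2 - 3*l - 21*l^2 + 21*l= 21*b^3 + 39*b^2 - 21*b*l^2 - 39*l^2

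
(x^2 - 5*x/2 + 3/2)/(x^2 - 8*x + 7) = (x - 3/2)/(x - 7)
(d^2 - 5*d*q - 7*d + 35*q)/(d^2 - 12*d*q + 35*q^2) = (7 - d)/(-d + 7*q)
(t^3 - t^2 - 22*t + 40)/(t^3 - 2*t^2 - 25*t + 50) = (t - 4)/(t - 5)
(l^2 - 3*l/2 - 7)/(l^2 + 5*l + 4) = (l^2 - 3*l/2 - 7)/(l^2 + 5*l + 4)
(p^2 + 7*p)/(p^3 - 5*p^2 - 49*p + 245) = p/(p^2 - 12*p + 35)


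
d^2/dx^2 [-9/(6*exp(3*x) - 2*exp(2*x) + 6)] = 9*(-2*(9*exp(x) - 2)^2*exp(2*x) + (27*exp(x) - 4)*(3*exp(3*x) - exp(2*x) + 3))*exp(2*x)/(2*(3*exp(3*x) - exp(2*x) + 3)^3)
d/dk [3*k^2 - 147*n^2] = 6*k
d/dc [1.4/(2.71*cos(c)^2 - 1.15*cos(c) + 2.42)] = (7.588*cos(c) - 1.61)*sin(c)/(2.71*cos(c)^2 - 1.15*cos(c) + 2.42)^2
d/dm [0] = 0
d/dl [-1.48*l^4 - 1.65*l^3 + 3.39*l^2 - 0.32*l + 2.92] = -5.92*l^3 - 4.95*l^2 + 6.78*l - 0.32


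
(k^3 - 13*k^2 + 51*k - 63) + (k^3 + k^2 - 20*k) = 2*k^3 - 12*k^2 + 31*k - 63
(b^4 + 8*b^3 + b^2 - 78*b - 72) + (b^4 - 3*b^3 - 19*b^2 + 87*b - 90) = 2*b^4 + 5*b^3 - 18*b^2 + 9*b - 162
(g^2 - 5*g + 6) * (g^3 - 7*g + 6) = g^5 - 5*g^4 - g^3 + 41*g^2 - 72*g + 36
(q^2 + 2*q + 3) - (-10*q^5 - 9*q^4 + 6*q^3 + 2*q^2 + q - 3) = 10*q^5 + 9*q^4 - 6*q^3 - q^2 + q + 6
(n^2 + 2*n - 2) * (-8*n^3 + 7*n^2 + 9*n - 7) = -8*n^5 - 9*n^4 + 39*n^3 - 3*n^2 - 32*n + 14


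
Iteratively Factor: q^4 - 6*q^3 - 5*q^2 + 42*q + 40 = (q - 4)*(q^3 - 2*q^2 - 13*q - 10) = (q - 5)*(q - 4)*(q^2 + 3*q + 2) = (q - 5)*(q - 4)*(q + 2)*(q + 1)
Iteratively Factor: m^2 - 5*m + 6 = (m - 2)*(m - 3)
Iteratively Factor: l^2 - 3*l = (l)*(l - 3)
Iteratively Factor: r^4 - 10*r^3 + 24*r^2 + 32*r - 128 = (r + 2)*(r^3 - 12*r^2 + 48*r - 64) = (r - 4)*(r + 2)*(r^2 - 8*r + 16) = (r - 4)^2*(r + 2)*(r - 4)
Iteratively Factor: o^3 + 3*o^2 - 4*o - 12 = (o - 2)*(o^2 + 5*o + 6) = (o - 2)*(o + 2)*(o + 3)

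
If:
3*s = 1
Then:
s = 1/3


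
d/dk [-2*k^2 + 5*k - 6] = 5 - 4*k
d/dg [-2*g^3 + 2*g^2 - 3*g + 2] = -6*g^2 + 4*g - 3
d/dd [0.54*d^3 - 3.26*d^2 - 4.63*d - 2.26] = 1.62*d^2 - 6.52*d - 4.63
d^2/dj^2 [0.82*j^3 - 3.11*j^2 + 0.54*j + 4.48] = 4.92*j - 6.22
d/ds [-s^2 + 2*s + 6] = 2 - 2*s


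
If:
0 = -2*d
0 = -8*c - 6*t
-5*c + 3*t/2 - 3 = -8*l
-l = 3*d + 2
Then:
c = -19/7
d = 0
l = -2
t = 76/21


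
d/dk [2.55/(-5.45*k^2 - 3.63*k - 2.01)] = (27.795*k + 9.2565)/(5.45*k^2 + 3.63*k + 2.01)^2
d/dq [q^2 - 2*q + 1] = 2*q - 2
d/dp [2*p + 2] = 2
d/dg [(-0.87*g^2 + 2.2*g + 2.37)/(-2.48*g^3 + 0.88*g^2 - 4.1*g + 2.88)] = (-2.1576*g^4 + 10.912*g^3 + 19.2638*g^2 - 9.1824*g + 16.053)/(6.1504*g^6 - 4.3648*g^5 + 21.1104*g^4 - 21.5008*g^3 + 21.8788*g^2 - 23.616*g + 8.2944)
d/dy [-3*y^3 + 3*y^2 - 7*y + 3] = -9*y^2 + 6*y - 7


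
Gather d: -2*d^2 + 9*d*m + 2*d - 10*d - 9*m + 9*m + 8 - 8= -2*d^2 + d*(9*m - 8)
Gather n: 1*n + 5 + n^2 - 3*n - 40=n^2 - 2*n - 35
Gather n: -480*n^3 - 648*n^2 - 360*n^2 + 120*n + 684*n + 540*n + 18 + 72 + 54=-480*n^3 - 1008*n^2 + 1344*n + 144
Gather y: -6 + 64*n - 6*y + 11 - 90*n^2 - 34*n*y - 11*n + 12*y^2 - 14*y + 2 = -90*n^2 + 53*n + 12*y^2 + y*(-34*n - 20) + 7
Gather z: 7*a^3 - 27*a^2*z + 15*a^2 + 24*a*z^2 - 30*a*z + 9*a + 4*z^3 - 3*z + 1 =7*a^3 + 15*a^2 + 24*a*z^2 + 9*a + 4*z^3 + z*(-27*a^2 - 30*a - 3) + 1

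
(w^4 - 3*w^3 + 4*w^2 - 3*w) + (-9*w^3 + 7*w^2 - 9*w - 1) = w^4 - 12*w^3 + 11*w^2 - 12*w - 1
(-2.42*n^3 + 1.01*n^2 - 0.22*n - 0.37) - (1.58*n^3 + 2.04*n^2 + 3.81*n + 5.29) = -4.0*n^3 - 1.03*n^2 - 4.03*n - 5.66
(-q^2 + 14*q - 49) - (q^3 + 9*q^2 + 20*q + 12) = -q^3 - 10*q^2 - 6*q - 61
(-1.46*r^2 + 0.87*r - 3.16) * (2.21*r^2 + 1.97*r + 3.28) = -3.2266*r^4 - 0.9535*r^3 - 10.0585*r^2 - 3.3716*r - 10.3648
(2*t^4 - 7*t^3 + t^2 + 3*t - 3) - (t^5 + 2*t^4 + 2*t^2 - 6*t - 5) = -t^5 - 7*t^3 - t^2 + 9*t + 2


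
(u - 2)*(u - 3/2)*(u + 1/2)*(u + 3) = u^4 - 31*u^2/4 + 21*u/4 + 9/2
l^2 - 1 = (l - 1)*(l + 1)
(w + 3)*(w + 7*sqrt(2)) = w^2 + 3*w + 7*sqrt(2)*w + 21*sqrt(2)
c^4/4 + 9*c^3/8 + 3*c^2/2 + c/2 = c*(c/4 + 1/2)*(c + 1/2)*(c + 2)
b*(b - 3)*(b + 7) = b^3 + 4*b^2 - 21*b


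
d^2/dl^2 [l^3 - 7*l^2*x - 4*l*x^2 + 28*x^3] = 6*l - 14*x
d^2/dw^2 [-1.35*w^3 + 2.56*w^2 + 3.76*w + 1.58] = 5.12 - 8.1*w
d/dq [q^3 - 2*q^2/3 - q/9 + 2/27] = 3*q^2 - 4*q/3 - 1/9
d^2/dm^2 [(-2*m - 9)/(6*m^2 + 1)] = 36*(-4*m^3 - 54*m^2 + 2*m + 3)/(216*m^6 + 108*m^4 + 18*m^2 + 1)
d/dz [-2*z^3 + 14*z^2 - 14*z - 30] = -6*z^2 + 28*z - 14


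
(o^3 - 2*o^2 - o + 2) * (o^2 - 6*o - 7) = o^5 - 8*o^4 + 4*o^3 + 22*o^2 - 5*o - 14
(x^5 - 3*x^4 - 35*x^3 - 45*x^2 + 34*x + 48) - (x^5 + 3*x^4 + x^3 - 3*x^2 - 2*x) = -6*x^4 - 36*x^3 - 42*x^2 + 36*x + 48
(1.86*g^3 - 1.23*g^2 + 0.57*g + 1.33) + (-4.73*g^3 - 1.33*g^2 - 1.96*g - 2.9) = -2.87*g^3 - 2.56*g^2 - 1.39*g - 1.57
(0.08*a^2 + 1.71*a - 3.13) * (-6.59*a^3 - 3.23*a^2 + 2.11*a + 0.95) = -0.5272*a^5 - 11.5273*a^4 + 15.2722*a^3 + 13.794*a^2 - 4.9798*a - 2.9735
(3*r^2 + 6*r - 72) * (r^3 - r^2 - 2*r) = 3*r^5 + 3*r^4 - 84*r^3 + 60*r^2 + 144*r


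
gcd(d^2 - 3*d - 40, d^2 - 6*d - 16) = d - 8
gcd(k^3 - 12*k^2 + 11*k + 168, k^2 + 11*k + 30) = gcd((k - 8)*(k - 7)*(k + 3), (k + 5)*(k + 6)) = 1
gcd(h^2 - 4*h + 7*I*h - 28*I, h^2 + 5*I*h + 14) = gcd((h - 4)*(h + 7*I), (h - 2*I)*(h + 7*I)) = h + 7*I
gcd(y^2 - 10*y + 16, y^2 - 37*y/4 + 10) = y - 8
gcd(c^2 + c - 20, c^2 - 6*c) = 1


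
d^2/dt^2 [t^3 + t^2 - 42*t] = 6*t + 2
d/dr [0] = 0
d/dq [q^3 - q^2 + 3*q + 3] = 3*q^2 - 2*q + 3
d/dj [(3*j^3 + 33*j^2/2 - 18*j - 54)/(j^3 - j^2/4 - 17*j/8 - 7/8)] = 12*(-92*j^4 + 124*j^3 + 611*j^2 - 298*j - 528)/(64*j^6 - 32*j^5 - 268*j^4 - 44*j^3 + 317*j^2 + 238*j + 49)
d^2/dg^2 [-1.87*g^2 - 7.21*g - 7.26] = -3.74000000000000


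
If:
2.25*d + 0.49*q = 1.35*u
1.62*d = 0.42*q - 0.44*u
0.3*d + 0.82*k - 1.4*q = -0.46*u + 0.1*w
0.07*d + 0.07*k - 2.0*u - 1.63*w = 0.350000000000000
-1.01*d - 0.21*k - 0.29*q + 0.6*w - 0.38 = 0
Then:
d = -0.05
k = -0.65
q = -0.49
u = -0.27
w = 0.08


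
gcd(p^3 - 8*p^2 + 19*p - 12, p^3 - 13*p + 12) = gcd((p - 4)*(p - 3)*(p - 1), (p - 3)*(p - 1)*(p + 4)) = p^2 - 4*p + 3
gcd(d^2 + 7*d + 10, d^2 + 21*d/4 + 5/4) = d + 5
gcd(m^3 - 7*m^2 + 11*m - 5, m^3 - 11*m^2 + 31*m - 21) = m - 1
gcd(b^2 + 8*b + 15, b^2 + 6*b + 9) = b + 3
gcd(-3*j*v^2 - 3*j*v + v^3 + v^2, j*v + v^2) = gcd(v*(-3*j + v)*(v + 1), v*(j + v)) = v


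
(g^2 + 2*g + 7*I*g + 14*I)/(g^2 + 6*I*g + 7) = (g + 2)/(g - I)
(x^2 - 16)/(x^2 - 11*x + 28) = (x + 4)/(x - 7)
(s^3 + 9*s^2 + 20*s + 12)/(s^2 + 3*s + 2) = s + 6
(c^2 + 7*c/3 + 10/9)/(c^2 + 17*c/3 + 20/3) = (c + 2/3)/(c + 4)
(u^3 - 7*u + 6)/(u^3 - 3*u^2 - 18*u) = (u^2 - 3*u + 2)/(u*(u - 6))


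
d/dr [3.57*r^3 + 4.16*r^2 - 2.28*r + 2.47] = 10.71*r^2 + 8.32*r - 2.28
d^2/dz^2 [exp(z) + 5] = exp(z)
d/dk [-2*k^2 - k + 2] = -4*k - 1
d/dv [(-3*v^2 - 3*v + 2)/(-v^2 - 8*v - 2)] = (21*v^2 + 16*v + 22)/(v^4 + 16*v^3 + 68*v^2 + 32*v + 4)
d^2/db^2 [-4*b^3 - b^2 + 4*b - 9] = -24*b - 2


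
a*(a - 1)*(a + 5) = a^3 + 4*a^2 - 5*a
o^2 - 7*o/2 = o*(o - 7/2)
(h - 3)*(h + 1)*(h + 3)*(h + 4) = h^4 + 5*h^3 - 5*h^2 - 45*h - 36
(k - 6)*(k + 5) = k^2 - k - 30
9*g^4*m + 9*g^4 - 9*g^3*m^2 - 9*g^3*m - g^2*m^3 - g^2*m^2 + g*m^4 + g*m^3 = (-3*g + m)*(-g + m)*(3*g + m)*(g*m + g)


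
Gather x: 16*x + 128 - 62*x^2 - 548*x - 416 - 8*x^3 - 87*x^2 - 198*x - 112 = -8*x^3 - 149*x^2 - 730*x - 400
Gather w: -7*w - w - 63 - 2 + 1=-8*w - 64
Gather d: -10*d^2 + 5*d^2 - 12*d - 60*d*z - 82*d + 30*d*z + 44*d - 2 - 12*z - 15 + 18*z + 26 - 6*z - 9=-5*d^2 + d*(-30*z - 50)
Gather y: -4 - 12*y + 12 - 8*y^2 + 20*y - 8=-8*y^2 + 8*y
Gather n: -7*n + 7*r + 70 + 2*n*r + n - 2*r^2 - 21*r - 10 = n*(2*r - 6) - 2*r^2 - 14*r + 60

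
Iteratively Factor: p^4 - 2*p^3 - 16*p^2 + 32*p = (p + 4)*(p^3 - 6*p^2 + 8*p) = p*(p + 4)*(p^2 - 6*p + 8) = p*(p - 2)*(p + 4)*(p - 4)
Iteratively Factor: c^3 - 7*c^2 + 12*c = (c - 4)*(c^2 - 3*c) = c*(c - 4)*(c - 3)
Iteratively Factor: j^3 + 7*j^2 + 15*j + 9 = (j + 3)*(j^2 + 4*j + 3) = (j + 3)^2*(j + 1)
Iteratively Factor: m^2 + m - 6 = (m + 3)*(m - 2)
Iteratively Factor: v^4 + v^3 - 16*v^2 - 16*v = (v + 1)*(v^3 - 16*v) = (v + 1)*(v + 4)*(v^2 - 4*v) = v*(v + 1)*(v + 4)*(v - 4)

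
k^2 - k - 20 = (k - 5)*(k + 4)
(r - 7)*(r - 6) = r^2 - 13*r + 42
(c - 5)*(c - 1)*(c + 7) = c^3 + c^2 - 37*c + 35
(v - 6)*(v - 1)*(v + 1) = v^3 - 6*v^2 - v + 6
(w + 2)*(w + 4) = w^2 + 6*w + 8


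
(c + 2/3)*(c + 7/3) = c^2 + 3*c + 14/9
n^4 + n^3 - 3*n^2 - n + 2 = (n - 1)^2*(n + 1)*(n + 2)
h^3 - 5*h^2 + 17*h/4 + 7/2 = (h - 7/2)*(h - 2)*(h + 1/2)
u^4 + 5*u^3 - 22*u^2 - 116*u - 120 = (u - 5)*(u + 2)^2*(u + 6)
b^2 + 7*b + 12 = (b + 3)*(b + 4)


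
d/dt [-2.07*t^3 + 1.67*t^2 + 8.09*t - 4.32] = -6.21*t^2 + 3.34*t + 8.09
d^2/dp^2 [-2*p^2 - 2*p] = -4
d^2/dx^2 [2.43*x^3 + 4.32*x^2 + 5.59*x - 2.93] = 14.58*x + 8.64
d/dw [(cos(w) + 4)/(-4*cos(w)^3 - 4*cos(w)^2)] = (2*sin(w)^2 - 13*cos(w) - 10)*sin(w)/(4*(cos(w) + 1)^2*cos(w)^3)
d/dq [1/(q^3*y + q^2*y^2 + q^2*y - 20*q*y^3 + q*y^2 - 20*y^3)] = (-3*q^2 - 2*q*y - 2*q + 20*y^2 - y)/(y*(q^3 + q^2*y + q^2 - 20*q*y^2 + q*y - 20*y^2)^2)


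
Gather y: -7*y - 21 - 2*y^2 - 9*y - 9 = -2*y^2 - 16*y - 30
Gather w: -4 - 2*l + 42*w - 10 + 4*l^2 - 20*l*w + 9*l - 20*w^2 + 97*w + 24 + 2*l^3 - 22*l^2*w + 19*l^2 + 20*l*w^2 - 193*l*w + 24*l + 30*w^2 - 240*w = 2*l^3 + 23*l^2 + 31*l + w^2*(20*l + 10) + w*(-22*l^2 - 213*l - 101) + 10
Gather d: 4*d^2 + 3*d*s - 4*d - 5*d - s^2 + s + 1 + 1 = 4*d^2 + d*(3*s - 9) - s^2 + s + 2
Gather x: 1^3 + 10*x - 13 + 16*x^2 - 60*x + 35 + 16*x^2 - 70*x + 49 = 32*x^2 - 120*x + 72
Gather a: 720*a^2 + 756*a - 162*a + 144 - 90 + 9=720*a^2 + 594*a + 63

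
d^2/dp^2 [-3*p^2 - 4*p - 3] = -6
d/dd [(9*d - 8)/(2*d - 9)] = -65/(2*d - 9)^2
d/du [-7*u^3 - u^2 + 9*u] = -21*u^2 - 2*u + 9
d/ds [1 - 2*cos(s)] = 2*sin(s)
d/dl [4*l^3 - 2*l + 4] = 12*l^2 - 2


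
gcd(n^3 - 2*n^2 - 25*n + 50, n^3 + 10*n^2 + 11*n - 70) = n^2 + 3*n - 10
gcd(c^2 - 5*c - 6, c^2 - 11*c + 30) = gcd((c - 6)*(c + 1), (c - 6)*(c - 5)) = c - 6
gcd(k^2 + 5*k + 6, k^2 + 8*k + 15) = k + 3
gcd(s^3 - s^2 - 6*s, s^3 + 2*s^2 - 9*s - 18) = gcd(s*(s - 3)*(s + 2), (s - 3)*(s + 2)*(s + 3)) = s^2 - s - 6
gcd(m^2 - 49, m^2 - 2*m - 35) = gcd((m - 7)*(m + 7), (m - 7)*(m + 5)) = m - 7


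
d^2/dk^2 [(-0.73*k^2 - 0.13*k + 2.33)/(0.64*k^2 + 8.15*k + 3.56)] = (7.508864*k^3 + 15.7056*k^2 + 74.696832*k + 287.95169)/(0.262144*k^6 + 10.01472*k^5 + 131.905728*k^4 + 652.757135*k^3 + 733.725612*k^2 + 309.86952*k + 45.118016)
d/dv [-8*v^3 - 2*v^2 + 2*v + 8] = -24*v^2 - 4*v + 2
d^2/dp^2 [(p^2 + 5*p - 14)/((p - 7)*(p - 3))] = 10*(3*p^3 - 21*p^2 + 21*p + 77)/(p^6 - 30*p^5 + 363*p^4 - 2260*p^3 + 7623*p^2 - 13230*p + 9261)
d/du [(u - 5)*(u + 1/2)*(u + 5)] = 3*u^2 + u - 25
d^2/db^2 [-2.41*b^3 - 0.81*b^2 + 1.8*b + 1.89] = -14.46*b - 1.62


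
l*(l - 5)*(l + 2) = l^3 - 3*l^2 - 10*l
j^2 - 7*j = j*(j - 7)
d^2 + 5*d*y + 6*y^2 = (d + 2*y)*(d + 3*y)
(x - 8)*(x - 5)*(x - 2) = x^3 - 15*x^2 + 66*x - 80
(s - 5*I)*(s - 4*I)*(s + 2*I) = s^3 - 7*I*s^2 - 2*s - 40*I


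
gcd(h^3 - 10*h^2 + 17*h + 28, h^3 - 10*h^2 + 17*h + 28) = h^3 - 10*h^2 + 17*h + 28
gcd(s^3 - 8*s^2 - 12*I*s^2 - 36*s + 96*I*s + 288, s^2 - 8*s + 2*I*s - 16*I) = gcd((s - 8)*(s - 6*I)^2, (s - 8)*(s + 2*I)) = s - 8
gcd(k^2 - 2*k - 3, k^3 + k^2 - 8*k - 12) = k - 3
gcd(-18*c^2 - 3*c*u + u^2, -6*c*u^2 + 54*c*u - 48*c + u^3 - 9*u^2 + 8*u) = -6*c + u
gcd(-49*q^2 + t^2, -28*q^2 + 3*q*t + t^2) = 7*q + t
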